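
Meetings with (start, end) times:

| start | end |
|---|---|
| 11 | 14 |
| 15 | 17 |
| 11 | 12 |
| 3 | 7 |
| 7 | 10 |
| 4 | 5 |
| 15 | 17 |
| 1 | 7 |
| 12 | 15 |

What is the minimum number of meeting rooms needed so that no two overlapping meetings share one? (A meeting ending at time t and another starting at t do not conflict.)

Count concurrent intervals with a sweep; the peak is the room count.
Events (time:±→running): 1:+→1 3:+→2 4:+→3 … peak 3.

3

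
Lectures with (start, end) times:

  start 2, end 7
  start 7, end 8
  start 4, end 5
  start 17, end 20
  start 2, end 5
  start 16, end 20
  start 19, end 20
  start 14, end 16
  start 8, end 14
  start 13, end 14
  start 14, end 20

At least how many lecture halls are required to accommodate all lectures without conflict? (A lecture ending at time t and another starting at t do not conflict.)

4

Events (time:±→running): 2:+→1 2:+→2 4:+→3 5:-→2 5:-→1 7:-→0 7:+→1 8:-→0 8:+→1 13:+→2 14:-→1 14:-→0 14:+→1 14:+→2 16:-→1 16:+→2 17:+→3 19:+→4 … peak 4.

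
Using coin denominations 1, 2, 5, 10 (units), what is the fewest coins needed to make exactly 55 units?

Use the largest denomination that fits, subtract, and repeat.
55 = 5×10 + 1×5
Total coins = 5 + 1 = 6

6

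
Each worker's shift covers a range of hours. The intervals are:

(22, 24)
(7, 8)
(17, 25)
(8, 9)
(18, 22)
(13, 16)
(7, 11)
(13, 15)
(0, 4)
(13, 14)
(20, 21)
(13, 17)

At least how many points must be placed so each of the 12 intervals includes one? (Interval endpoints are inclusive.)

Sort by right endpoint; whenever an interval is uncovered, place a point at its right end.
Sorted: [0,4] [7,8] [8,9] [7,11] [13,14] [13,15] [13,16] [13,17] [20,21] [18,22] [22,24] [17,25]
{[0,4]} hit by 4; {[7,8],[8,9],[7,11]} hit by 8; {[13,14],[13,15],[13,16],[13,17]} hit by 14; {[20,21],[18,22]} hit by 21; {[22,24],[17,25]} hit by 24.
Points: 4, 8, 14, 21, 24 (5 total).

5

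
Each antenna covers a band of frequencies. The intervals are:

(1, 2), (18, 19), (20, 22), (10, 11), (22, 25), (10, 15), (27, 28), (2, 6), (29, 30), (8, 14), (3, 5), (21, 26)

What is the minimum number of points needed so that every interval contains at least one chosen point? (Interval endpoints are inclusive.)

By right end: [1,2]  [3,5]  [2,6]  [10,11]  [8,14]  [10,15]  [18,19]  [20,22]  [22,25]  [21,26]  [27,28]  [29,30]
[1,2] uncovered → point at 2; [3,5] uncovered → point at 5; [10,11] uncovered → point at 11; [18,19] uncovered → point at 19; [20,22] uncovered → point at 22; [27,28] uncovered → point at 28; [29,30] uncovered → point at 30.
Points: 2, 5, 11, 19, 22, 28, 30 (7 total).

7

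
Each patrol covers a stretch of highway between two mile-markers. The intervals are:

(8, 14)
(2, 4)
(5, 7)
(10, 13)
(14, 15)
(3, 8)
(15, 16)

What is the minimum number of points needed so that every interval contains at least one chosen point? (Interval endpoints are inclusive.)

Sorted: [2,4] [5,7] [3,8] [10,13] [8,14] [14,15] [15,16]
{[2,4]} hit by 4; {[5,7],[3,8]} hit by 7; {[10,13],[8,14]} hit by 13; {[14,15],[15,16]} hit by 15.
Points: 4, 7, 13, 15 (4 total).

4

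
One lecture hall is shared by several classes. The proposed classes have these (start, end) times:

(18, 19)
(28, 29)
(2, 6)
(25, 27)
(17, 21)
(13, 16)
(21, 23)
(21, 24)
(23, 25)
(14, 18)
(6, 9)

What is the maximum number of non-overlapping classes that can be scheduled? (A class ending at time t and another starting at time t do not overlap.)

8

Greedy by earliest finish: after sorting by end time, pick each interval compatible with the last pick.
Sorted by end: (2,6)  (6,9)  (13,16)  (14,18)  (18,19)  (17,21)  (21,23)  (21,24)  (23,25)  (25,27)  (28,29)
take (2,6); take (6,9); take (13,16); skip (14,18); take (18,19); take (21,23); skip (21,24); take (23,25); take (25,27); take (28,29).
Selected 8 classes.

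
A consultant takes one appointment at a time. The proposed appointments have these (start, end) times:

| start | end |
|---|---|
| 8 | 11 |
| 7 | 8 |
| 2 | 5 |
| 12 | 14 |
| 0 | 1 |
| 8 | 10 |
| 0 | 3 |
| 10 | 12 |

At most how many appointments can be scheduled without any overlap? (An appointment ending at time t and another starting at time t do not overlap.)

Sort by end time and greedily take each interval whose start is ≥ the last chosen end.
Sorted by end: (0,1)  (0,3)  (2,5)  (7,8)  (8,10)  (8,11)  (10,12)  (12,14)
take (0,1); take (2,5); take (7,8); take (8,10); take (10,12); take (12,14).
Selected 6 appointments.

6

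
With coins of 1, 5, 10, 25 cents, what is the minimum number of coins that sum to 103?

7

Use the largest denomination that fits, subtract, and repeat.
103 = 4×25 + 3×1
Total coins = 4 + 3 = 7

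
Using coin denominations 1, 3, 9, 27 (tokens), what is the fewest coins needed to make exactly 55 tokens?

Greedy: take as many of the largest coin as possible, then repeat with the remainder.
55 = 2×27 + 1×1
Total coins = 2 + 1 = 3

3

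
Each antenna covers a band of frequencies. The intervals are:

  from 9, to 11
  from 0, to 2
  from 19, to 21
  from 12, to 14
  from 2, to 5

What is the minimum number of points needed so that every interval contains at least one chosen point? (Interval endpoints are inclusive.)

4

Sort by right endpoint; whenever an interval is uncovered, place a point at its right end.
Sorted: [0,2] [2,5] [9,11] [12,14] [19,21]
{[0,2],[2,5]} hit by 2; {[9,11]} hit by 11; {[12,14]} hit by 14; {[19,21]} hit by 21.
Points: 2, 11, 14, 21 (4 total).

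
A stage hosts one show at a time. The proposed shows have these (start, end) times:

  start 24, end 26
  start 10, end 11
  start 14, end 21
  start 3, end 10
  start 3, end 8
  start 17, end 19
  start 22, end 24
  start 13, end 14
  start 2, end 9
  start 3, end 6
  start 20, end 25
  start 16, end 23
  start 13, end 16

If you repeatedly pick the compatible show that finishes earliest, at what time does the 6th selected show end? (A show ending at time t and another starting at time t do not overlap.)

Greedy by earliest finish: after sorting by end time, pick each interval compatible with the last pick.
Sorted by end: (3,6)  (3,8)  (2,9)  (3,10)  (10,11)  (13,14)  (13,16)  (17,19)  (14,21)  (16,23)  (22,24)  (20,25)  (24,26)
take (3,6); skip (3,8); skip (3,10); take (10,11); take (13,14); skip (13,16); take (17,19); take (22,24); take (24,26).
Selected: (3,6) (10,11) (13,14) (17,19) (22,24) (24,26)

26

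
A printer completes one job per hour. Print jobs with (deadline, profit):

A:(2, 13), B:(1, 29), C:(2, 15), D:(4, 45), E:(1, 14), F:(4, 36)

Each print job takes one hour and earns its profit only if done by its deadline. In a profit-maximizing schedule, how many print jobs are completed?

4

By profit: D(d4,45), F(d4,36), B(d1,29), C(d2,15), E(d1,14), A(d2,13)
D→slot 4; F→slot 3; B→slot 1; C→slot 2; E skipped; A skipped.
4 of 6 scheduled.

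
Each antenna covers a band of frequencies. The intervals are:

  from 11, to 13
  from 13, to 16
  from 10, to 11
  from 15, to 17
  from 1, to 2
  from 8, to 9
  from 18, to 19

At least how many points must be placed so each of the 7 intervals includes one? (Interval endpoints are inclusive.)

5

Process intervals by earliest right end; each time one isn't hit yet, stab at its right endpoint.
Sorted: [1,2] [8,9] [10,11] [11,13] [13,16] [15,17] [18,19]
{[1,2]} hit by 2; {[8,9]} hit by 9; {[10,11],[11,13]} hit by 11; {[13,16],[15,17]} hit by 16; {[18,19]} hit by 19.
Points: 2, 9, 11, 16, 19 (5 total).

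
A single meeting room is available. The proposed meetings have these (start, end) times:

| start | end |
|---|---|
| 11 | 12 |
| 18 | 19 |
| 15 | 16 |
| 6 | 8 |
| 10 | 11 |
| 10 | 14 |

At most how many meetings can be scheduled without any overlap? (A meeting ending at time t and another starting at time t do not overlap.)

By end time: (6,8), (10,11), (11,12), (10,14), (15,16), (18,19).
Pick (6,8); next start ≥ 8 → (10,11); next start ≥ 11 → (11,12); next start ≥ 12 → (15,16); next start ≥ 16 → (18,19).
Selected 5 meetings.

5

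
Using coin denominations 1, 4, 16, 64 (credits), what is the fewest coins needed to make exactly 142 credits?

142 = 2×64 + 3×4 + 2×1
Total coins = 2 + 3 + 2 = 7

7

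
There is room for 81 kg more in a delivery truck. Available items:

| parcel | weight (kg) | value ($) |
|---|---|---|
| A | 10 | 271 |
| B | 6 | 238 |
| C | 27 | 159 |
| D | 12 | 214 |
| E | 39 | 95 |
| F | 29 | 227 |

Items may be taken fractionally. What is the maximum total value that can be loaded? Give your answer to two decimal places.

Ratios (sorted): B 39.67, A 27.10, D 17.83, F 7.83, C 5.89, E 2.44
take B (6 @ 238); take A (10 @ 271); take D (12 @ 214); take F (29 @ 227); take 24/27 of C → 141.33. Capacity used 81/81.
Total value = 1091.33

1091.33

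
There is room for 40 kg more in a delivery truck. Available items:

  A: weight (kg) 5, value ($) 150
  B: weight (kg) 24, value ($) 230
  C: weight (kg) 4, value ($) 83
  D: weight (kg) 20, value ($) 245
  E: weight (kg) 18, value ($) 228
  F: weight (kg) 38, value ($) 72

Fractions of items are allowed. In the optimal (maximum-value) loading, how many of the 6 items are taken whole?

Ratios (sorted): A 30.00, C 20.75, E 12.67, D 12.25, B 9.58, F 1.89
take A (5 @ 150); take C (4 @ 83); take E (18 @ 228); take 13/20 of D → 159.25. Capacity used 40/40.
3 item(s) taken whole; one partial (take 13/20 of D).

3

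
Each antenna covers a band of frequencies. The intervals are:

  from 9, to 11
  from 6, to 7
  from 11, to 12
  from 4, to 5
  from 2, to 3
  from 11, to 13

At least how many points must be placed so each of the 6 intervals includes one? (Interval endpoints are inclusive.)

Sorted: [2,3] [4,5] [6,7] [9,11] [11,12] [11,13]
{[2,3]} hit by 3; {[4,5]} hit by 5; {[6,7]} hit by 7; {[9,11],[11,12],[11,13]} hit by 11.
Points: 3, 5, 7, 11 (4 total).

4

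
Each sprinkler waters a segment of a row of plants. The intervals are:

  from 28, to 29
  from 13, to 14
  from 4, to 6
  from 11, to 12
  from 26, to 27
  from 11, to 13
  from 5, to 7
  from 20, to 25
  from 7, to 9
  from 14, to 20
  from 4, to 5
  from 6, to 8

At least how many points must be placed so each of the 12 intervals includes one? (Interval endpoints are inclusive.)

Sorted: [4,5] [4,6] [5,7] [6,8] [7,9] [11,12] [11,13] [13,14] [14,20] [20,25] [26,27] [28,29]
{[4,5],[4,6],[5,7]} hit by 5; {[6,8],[7,9]} hit by 8; {[11,12],[11,13]} hit by 12; {[13,14],[14,20]} hit by 14; {[20,25]} hit by 25; {[26,27]} hit by 27; {[28,29]} hit by 29.
Points: 5, 8, 12, 14, 25, 27, 29 (7 total).

7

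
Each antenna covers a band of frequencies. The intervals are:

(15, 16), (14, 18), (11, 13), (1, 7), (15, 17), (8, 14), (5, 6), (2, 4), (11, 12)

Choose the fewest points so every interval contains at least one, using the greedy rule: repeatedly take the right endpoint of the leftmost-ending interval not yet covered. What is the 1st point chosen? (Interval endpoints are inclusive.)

4

By right end: [2,4]  [5,6]  [1,7]  [11,12]  [11,13]  [8,14]  [15,16]  [15,17]  [14,18]
[2,4] uncovered → point at 4; [5,6] uncovered → point at 6; [11,12] uncovered → point at 12; [15,16] uncovered → point at 16.
Points: 4, 6, 12, 16 (4 total).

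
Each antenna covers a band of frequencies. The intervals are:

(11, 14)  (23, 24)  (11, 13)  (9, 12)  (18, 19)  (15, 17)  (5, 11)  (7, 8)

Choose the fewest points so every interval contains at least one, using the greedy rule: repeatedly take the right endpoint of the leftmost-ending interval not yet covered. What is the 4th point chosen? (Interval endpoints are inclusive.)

By right end: [7,8]  [5,11]  [9,12]  [11,13]  [11,14]  [15,17]  [18,19]  [23,24]
[7,8] uncovered → point at 8; [9,12] uncovered → point at 12; [15,17] uncovered → point at 17; [18,19] uncovered → point at 19; [23,24] uncovered → point at 24.
Points: 8, 12, 17, 19, 24 (5 total).

19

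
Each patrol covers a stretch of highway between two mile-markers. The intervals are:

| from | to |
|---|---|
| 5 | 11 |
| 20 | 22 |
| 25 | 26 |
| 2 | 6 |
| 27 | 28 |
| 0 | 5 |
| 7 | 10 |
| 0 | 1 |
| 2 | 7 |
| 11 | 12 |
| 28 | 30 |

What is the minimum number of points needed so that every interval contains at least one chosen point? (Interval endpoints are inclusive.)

7

Sorted: [0,1] [0,5] [2,6] [2,7] [7,10] [5,11] [11,12] [20,22] [25,26] [27,28] [28,30]
{[0,1],[0,5]} hit by 1; {[2,6],[2,7]} hit by 6; {[7,10],[5,11]} hit by 10; {[11,12]} hit by 12; {[20,22]} hit by 22; {[25,26]} hit by 26; {[27,28],[28,30]} hit by 28.
Points: 1, 6, 10, 12, 22, 26, 28 (7 total).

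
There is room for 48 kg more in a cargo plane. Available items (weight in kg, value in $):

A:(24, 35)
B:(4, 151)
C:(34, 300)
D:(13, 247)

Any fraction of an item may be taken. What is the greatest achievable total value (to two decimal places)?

671.53

Order: B (151/4=37.75) > D (247/13=19.00) > C (300/34=8.82) > A (35/24=1.46)
Fill: take B (4 @ 151) → take D (13 @ 247) → take 31/34 of C → 273.53; 48/48 used.
Total value = 671.53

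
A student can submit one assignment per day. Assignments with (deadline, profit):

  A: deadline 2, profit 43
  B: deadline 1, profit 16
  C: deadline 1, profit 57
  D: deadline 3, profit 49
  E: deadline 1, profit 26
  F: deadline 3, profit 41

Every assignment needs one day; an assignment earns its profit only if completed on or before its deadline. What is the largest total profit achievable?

Take jobs in profit order; each goes to the latest open slot no later than its deadline.
Profit order: C=57 D=49 A=43 F=41 E=26 B=16
Assign: C→slot 1, D→slot 3, A→slot 2, F skipped, E skipped, B skipped.
Slots: [1:C] [2:A] [3:D]
Profit = 57 + 43 + 49 = 149

149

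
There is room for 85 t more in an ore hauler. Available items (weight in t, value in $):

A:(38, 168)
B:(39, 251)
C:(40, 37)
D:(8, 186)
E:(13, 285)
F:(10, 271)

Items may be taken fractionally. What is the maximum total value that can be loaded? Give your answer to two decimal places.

1059.32

Ratios (sorted): F 27.10, D 23.25, E 21.92, B 6.44, A 4.42, C 0.93
take F (10 @ 271); take D (8 @ 186); take E (13 @ 285); take B (39 @ 251); take 15/38 of A → 66.32. Capacity used 85/85.
Total value = 1059.32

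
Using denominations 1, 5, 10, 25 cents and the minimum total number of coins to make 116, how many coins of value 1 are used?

1

116 = 4×25 + 1×10 + 1×5 + 1×1
Count of 1: 1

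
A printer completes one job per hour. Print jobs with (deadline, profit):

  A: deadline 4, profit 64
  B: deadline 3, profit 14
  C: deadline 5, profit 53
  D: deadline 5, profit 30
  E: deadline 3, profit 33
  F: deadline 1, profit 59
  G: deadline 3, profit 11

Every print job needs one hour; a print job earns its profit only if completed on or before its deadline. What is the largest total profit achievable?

By profit: A(d4,64), F(d1,59), C(d5,53), E(d3,33), D(d5,30), B(d3,14), G(d3,11)
A→slot 4; F→slot 1; C→slot 5; E→slot 3; D→slot 2; B skipped; G skipped.
Profit = 59 + 30 + 33 + 64 + 53 = 239

239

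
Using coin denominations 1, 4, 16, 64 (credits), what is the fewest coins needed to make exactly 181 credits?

Use the largest denomination that fits, subtract, and repeat.
181 = 2×64 + 3×16 + 1×4 + 1×1
Total coins = 2 + 3 + 1 + 1 = 7

7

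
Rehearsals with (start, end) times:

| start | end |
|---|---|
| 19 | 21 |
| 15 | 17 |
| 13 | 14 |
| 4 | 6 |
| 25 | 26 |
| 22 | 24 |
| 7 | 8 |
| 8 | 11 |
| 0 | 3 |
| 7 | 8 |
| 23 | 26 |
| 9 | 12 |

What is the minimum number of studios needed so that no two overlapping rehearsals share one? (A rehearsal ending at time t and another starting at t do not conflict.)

2

Events (time:±→running): 0:+→1 3:-→0 4:+→1 6:-→0 7:+→1 7:+→2 … peak 2.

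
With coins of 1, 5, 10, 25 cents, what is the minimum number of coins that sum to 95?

5

95 − 3×25→20 − 2×10→0
Total coins = 3 + 2 = 5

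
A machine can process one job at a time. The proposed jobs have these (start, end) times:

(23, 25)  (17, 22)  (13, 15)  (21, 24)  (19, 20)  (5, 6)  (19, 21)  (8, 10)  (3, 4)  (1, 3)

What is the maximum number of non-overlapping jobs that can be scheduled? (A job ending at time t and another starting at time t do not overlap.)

By end time: (1,3), (3,4), (5,6), (8,10), (13,15), (19,20), (19,21), (17,22), (21,24), (23,25).
Pick (1,3); next start ≥ 3 → (3,4); next start ≥ 4 → (5,6); next start ≥ 6 → (8,10); next start ≥ 10 → (13,15); next start ≥ 15 → (19,20); next start ≥ 20 → (21,24).
Selected 7 jobs.

7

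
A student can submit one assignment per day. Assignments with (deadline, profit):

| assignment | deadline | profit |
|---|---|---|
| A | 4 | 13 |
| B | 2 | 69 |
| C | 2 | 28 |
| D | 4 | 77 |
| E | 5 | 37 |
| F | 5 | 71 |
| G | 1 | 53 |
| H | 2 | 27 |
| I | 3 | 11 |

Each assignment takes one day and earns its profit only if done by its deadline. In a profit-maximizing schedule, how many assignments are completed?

Take jobs in profit order; each goes to the latest open slot no later than its deadline.
Profit order: D=77 F=71 B=69 G=53 E=37 C=28 H=27 A=13 I=11
Assign: D→slot 4, F→slot 5, B→slot 2, G→slot 1, E→slot 3, C skipped, H skipped, A skipped, I skipped.
Slots: [1:G] [2:B] [3:E] [4:D] [5:F]
5 of 9 scheduled.

5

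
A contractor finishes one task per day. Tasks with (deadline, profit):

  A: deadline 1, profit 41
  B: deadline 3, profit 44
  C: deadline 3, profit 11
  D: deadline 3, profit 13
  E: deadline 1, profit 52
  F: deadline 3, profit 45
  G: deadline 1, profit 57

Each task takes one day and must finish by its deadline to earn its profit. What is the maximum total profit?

Profit order: G=57 E=52 F=45 B=44 A=41 D=13 C=11
Assign: G→slot 1, E skipped, F→slot 3, B→slot 2, A skipped, D skipped, C skipped.
Slots: [1:G] [2:B] [3:F]
Profit = 57 + 44 + 45 = 146

146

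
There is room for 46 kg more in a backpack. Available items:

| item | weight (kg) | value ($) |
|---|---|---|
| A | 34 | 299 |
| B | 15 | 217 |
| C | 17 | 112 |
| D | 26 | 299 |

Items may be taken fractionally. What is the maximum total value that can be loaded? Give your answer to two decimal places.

Ratios (sorted): B 14.47, D 11.50, A 8.79, C 6.59
take B (15 @ 217); take D (26 @ 299); take 5/34 of A → 43.97. Capacity used 46/46.
Total value = 559.97

559.97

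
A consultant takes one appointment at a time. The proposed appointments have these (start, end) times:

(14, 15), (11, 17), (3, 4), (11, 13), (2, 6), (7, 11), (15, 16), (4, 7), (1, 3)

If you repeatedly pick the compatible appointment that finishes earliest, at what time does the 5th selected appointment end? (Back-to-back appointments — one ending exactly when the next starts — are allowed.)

13

Order by finish time; keep every interval that doesn't clash with the previous kept one.
By end time: (1,3), (3,4), (2,6), (4,7), (7,11), (11,13), (14,15), (15,16), (11,17).
Pick (1,3); next start ≥ 3 → (3,4); next start ≥ 4 → (4,7); next start ≥ 7 → (7,11); next start ≥ 11 → (11,13); next start ≥ 13 → (14,15); next start ≥ 15 → (15,16).
Selected: (1,3) (3,4) (4,7) (7,11) (11,13) (14,15) (15,16)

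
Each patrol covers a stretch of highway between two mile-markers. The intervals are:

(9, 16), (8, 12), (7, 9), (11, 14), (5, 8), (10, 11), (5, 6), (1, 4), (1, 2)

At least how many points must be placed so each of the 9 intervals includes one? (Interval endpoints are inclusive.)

Sort by right endpoint; whenever an interval is uncovered, place a point at its right end.
Sorted: [1,2] [1,4] [5,6] [5,8] [7,9] [10,11] [8,12] [11,14] [9,16]
{[1,2],[1,4]} hit by 2; {[5,6],[5,8]} hit by 6; {[7,9]} hit by 9; {[10,11],[8,12],[11,14],[9,16]} hit by 11.
Points: 2, 6, 9, 11 (4 total).

4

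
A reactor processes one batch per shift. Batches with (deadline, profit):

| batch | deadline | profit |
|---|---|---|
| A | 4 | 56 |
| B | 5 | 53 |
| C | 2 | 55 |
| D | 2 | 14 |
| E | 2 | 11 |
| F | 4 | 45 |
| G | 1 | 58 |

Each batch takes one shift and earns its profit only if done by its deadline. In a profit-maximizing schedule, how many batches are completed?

Sort by profit descending; place each in the latest free slot ≤ its deadline.
Profit order: G=58 A=56 C=55 B=53 F=45 D=14 E=11
Assign: G→slot 1, A→slot 4, C→slot 2, B→slot 5, F→slot 3, D skipped, E skipped.
Slots: [1:G] [2:C] [3:F] [4:A] [5:B]
5 of 7 scheduled.

5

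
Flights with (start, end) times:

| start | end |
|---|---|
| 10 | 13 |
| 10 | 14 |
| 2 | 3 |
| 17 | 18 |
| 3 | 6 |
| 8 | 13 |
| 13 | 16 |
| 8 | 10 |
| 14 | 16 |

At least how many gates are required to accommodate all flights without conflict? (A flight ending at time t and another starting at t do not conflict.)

Events (time:±→running): 2:+→1 3:-→0 3:+→1 6:-→0 8:+→1 8:+→2 10:-→1 10:+→2 10:+→3 … peak 3.

3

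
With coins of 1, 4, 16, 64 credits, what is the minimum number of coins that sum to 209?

5

Greedy: take as many of the largest coin as possible, then repeat with the remainder.
209 = 3×64 + 1×16 + 1×1
Total coins = 3 + 1 + 1 = 5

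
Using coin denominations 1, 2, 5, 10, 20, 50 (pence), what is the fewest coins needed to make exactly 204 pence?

6

Use the largest denomination that fits, subtract, and repeat.
204 − 4×50→4 − 2×2→0
Total coins = 4 + 2 = 6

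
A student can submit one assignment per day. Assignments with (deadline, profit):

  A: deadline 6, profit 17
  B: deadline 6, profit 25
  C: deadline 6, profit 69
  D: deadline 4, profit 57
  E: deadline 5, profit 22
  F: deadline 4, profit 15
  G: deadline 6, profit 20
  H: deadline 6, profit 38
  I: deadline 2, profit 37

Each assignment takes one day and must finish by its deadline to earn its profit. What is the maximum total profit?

248

Take jobs in profit order; each goes to the latest open slot no later than its deadline.
Profit order: C=69 D=57 H=38 I=37 B=25 E=22 G=20 A=17 F=15
Assign: C→slot 6, D→slot 4, H→slot 5, I→slot 2, B→slot 3, E→slot 1, G skipped, A skipped, F skipped.
Slots: [1:E] [2:I] [3:B] [4:D] [5:H] [6:C]
Profit = 22 + 37 + 25 + 57 + 38 + 69 = 248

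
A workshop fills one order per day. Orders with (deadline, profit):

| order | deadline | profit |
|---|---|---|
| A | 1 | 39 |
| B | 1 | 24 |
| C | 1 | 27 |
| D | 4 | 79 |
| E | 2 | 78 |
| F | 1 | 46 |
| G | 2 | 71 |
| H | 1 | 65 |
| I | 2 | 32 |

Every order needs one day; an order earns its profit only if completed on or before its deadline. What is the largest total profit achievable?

Sort by profit descending; place each in the latest free slot ≤ its deadline.
By profit: D(d4,79), E(d2,78), G(d2,71), H(d1,65), F(d1,46), A(d1,39), I(d2,32), C(d1,27), B(d1,24)
D→slot 4; E→slot 2; G→slot 1; H skipped; F skipped; A skipped; I skipped; C skipped; B skipped.
Profit = 71 + 78 + 79 = 228

228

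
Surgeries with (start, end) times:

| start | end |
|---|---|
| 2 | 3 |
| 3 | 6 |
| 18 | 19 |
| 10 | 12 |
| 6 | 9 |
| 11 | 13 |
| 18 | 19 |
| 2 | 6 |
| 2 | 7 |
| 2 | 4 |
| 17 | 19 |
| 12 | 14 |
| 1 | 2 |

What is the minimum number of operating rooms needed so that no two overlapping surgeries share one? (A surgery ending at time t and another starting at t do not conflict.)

4

Count concurrent intervals with a sweep; the peak is the room count.
starts: [1, 2, 2, 2, 2, 3, 6, 10, 11, 12, 17, 18, 18]
ends:   [2, 3, 4, 6, 6, 7, 9, 12, 13, 14, 19, 19, 19]
s1→1 e2→0 s2→1 s2→2 s2→3 s2→4  — peak 4.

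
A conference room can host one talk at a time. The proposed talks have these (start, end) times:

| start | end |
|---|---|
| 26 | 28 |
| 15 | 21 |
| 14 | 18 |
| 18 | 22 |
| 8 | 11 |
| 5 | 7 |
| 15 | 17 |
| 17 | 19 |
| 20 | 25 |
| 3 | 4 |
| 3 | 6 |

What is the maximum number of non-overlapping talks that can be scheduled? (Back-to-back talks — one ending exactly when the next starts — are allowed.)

Order by finish time; keep every interval that doesn't clash with the previous kept one.
By end time: (3,4), (3,6), (5,7), (8,11), (15,17), (14,18), (17,19), (15,21), (18,22), (20,25), (26,28).
Pick (3,4); next start ≥ 4 → (5,7); next start ≥ 7 → (8,11); next start ≥ 11 → (15,17); next start ≥ 17 → (17,19); next start ≥ 19 → (20,25); next start ≥ 25 → (26,28).
Selected 7 talks.

7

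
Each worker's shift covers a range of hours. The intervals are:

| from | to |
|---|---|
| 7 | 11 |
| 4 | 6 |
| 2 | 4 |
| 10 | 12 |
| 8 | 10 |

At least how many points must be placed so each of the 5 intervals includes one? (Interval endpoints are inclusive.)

2

Sort by right endpoint; whenever an interval is uncovered, place a point at its right end.
Sorted: [2,4] [4,6] [8,10] [7,11] [10,12]
{[2,4],[4,6]} hit by 4; {[8,10],[7,11],[10,12]} hit by 10.
Points: 4, 10 (2 total).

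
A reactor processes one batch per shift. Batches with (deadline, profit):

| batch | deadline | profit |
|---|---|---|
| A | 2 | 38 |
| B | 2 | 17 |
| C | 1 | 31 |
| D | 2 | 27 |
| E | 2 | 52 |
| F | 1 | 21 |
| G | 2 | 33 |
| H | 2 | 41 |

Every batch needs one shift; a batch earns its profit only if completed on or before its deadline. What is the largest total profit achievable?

93

Take jobs in profit order; each goes to the latest open slot no later than its deadline.
By profit: E(d2,52), H(d2,41), A(d2,38), G(d2,33), C(d1,31), D(d2,27), F(d1,21), B(d2,17)
E→slot 2; H→slot 1; A skipped; G skipped; C skipped; D skipped; F skipped; B skipped.
Profit = 41 + 52 = 93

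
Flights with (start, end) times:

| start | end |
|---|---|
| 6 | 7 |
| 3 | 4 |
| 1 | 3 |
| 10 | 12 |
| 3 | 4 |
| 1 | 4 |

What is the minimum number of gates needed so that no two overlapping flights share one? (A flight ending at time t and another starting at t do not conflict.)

3

Count concurrent intervals with a sweep; the peak is the room count.
Events (time:±→running): 1:+→1 1:+→2 3:-→1 3:+→2 3:+→3 … peak 3.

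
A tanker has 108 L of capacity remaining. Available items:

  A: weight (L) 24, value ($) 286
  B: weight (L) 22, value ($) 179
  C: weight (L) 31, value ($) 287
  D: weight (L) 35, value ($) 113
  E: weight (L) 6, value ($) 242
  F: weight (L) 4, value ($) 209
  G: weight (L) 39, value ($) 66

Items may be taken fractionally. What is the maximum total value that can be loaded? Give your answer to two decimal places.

Greedy by value/weight ratio, highest first.
Ratios (sorted): F 52.25, E 40.33, A 11.92, C 9.26, B 8.14, D 3.23, G 1.69
take F (4 @ 209); take E (6 @ 242); take A (24 @ 286); take C (31 @ 287); take B (22 @ 179); take 21/35 of D → 67.80. Capacity used 108/108.
Total value = 1270.80

1270.80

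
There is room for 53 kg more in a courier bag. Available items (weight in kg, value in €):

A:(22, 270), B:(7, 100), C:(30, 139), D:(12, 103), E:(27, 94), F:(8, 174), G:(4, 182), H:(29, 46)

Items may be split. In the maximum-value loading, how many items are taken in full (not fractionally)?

5

Order: G (182/4=45.50) > F (174/8=21.75) > B (100/7=14.29) > A (270/22=12.27) > D (103/12=8.58) > C (139/30=4.63) > E (94/27=3.48) > H (46/29=1.59)
Fill: take G (4 @ 182) → take F (8 @ 174) → take B (7 @ 100) → take A (22 @ 270) → take D (12 @ 103); 53/53 used.
5 item(s) taken whole.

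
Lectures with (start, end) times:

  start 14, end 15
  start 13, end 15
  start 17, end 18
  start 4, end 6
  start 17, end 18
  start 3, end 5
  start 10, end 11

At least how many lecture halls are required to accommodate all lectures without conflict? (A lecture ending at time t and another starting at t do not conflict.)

2

Events (time:±→running): 3:+→1 4:+→2 … peak 2.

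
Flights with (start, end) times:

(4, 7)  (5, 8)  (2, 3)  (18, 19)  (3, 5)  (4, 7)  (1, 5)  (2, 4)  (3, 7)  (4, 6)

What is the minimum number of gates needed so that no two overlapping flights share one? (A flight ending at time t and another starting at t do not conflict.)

6

Events (time:±→running): 1:+→1 2:+→2 2:+→3 3:-→2 3:+→3 3:+→4 4:-→3 4:+→4 4:+→5 4:+→6 … peak 6.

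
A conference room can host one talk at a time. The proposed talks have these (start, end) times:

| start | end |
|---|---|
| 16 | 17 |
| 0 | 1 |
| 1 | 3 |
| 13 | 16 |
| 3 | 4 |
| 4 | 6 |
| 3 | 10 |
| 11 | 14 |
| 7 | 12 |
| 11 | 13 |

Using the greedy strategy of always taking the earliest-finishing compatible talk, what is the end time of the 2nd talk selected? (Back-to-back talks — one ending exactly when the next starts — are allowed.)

3

Sorted by end: (0,1)  (1,3)  (3,4)  (4,6)  (3,10)  (7,12)  (11,13)  (11,14)  (13,16)  (16,17)
take (0,1); take (1,3); take (3,4); take (4,6); skip (3,10); take (7,12); take (13,16); take (16,17).
Selected: (0,1) (1,3) (3,4) (4,6) (7,12) (13,16) (16,17)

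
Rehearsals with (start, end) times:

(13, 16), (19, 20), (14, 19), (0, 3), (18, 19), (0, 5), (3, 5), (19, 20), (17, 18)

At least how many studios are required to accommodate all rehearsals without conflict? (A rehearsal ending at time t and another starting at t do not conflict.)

Count concurrent intervals with a sweep; the peak is the room count.
starts: [0, 0, 3, 13, 14, 17, 18, 19, 19]
ends:   [3, 5, 5, 16, 18, 19, 19, 20, 20]
s0→1 s0→2  — peak 2.

2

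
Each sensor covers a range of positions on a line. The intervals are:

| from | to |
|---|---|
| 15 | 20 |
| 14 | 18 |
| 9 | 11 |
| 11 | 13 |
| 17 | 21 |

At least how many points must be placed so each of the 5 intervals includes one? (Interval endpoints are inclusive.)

2

Sort by right endpoint; whenever an interval is uncovered, place a point at its right end.
Sorted: [9,11] [11,13] [14,18] [15,20] [17,21]
{[9,11],[11,13]} hit by 11; {[14,18],[15,20],[17,21]} hit by 18.
Points: 11, 18 (2 total).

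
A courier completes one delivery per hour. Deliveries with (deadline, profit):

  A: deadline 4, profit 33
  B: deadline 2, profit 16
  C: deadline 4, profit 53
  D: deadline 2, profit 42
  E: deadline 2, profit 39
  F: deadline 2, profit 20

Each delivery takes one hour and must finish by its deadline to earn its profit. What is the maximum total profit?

Sort by profit descending; place each in the latest free slot ≤ its deadline.
By profit: C(d4,53), D(d2,42), E(d2,39), A(d4,33), F(d2,20), B(d2,16)
C→slot 4; D→slot 2; E→slot 1; A→slot 3; F skipped; B skipped.
Profit = 39 + 42 + 33 + 53 = 167

167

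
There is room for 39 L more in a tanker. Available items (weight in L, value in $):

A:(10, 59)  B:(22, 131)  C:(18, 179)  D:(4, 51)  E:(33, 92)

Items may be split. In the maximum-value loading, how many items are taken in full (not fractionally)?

2

Sort by value per unit weight and fill in that order.
Ratios (sorted): D 12.75, C 9.94, B 5.95, A 5.90, E 2.79
take D (4 @ 51); take C (18 @ 179); take 17/22 of B → 101.23. Capacity used 39/39.
2 item(s) taken whole; one partial (take 17/22 of B).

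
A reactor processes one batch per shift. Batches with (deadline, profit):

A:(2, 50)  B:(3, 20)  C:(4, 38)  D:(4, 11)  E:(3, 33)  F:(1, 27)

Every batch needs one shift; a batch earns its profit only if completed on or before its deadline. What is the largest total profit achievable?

148

Profit order: A=50 C=38 E=33 F=27 B=20 D=11
Assign: A→slot 2, C→slot 4, E→slot 3, F→slot 1, B skipped, D skipped.
Slots: [1:F] [2:A] [3:E] [4:C]
Profit = 27 + 50 + 33 + 38 = 148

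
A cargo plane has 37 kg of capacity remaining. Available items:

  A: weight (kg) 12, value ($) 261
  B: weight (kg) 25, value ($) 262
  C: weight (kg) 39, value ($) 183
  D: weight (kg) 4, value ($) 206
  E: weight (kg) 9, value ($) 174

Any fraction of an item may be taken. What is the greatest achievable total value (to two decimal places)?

Greedy by value/weight ratio, highest first.
Order: D (206/4=51.50) > A (261/12=21.75) > E (174/9=19.33) > B (262/25=10.48) > C (183/39=4.69)
Fill: take D (4 @ 206) → take A (12 @ 261) → take E (9 @ 174) → take 12/25 of B → 125.76; 37/37 used.
Total value = 766.76

766.76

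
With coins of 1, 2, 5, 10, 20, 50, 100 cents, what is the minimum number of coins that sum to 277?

277 − 2×100→77 − 1×50→27 − 1×20→7 − 1×5→2 − 1×2→0
Total coins = 2 + 1 + 1 + 1 + 1 = 6

6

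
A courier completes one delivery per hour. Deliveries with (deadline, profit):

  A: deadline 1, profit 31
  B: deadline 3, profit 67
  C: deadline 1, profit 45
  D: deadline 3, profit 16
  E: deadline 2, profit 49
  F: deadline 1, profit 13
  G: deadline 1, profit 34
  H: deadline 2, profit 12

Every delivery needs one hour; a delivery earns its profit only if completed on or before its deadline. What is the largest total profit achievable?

161

Take jobs in profit order; each goes to the latest open slot no later than its deadline.
By profit: B(d3,67), E(d2,49), C(d1,45), G(d1,34), A(d1,31), D(d3,16), F(d1,13), H(d2,12)
B→slot 3; E→slot 2; C→slot 1; G skipped; A skipped; D skipped; F skipped; H skipped.
Profit = 45 + 49 + 67 = 161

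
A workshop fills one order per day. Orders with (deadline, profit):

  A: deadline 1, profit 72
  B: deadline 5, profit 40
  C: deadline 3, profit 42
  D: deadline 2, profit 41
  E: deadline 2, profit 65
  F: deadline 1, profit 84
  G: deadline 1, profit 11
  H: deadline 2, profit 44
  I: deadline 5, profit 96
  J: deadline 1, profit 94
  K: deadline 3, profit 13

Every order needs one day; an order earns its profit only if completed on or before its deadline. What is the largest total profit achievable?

337

Sort by profit descending; place each in the latest free slot ≤ its deadline.
Profit order: I=96 J=94 F=84 A=72 E=65 H=44 C=42 D=41 B=40 K=13 G=11
Assign: I→slot 5, J→slot 1, F skipped, A skipped, E→slot 2, H skipped, C→slot 3, D skipped, B→slot 4, K skipped, G skipped.
Slots: [1:J] [2:E] [3:C] [4:B] [5:I]
Profit = 94 + 65 + 42 + 40 + 96 = 337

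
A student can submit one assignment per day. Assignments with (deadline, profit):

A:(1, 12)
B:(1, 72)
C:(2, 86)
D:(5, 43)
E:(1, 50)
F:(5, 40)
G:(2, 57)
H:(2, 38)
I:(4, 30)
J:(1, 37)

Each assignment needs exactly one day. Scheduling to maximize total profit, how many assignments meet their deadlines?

Profit order: C=86 B=72 G=57 E=50 D=43 F=40 H=38 J=37 I=30 A=12
Assign: C→slot 2, B→slot 1, G skipped, E skipped, D→slot 5, F→slot 4, H skipped, J skipped, I→slot 3, A skipped.
Slots: [1:B] [2:C] [3:I] [4:F] [5:D]
5 of 10 scheduled.

5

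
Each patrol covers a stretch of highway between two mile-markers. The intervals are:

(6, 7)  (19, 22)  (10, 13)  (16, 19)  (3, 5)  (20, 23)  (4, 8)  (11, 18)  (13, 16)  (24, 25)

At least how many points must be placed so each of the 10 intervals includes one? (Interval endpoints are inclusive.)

Sorted: [3,5] [6,7] [4,8] [10,13] [13,16] [11,18] [16,19] [19,22] [20,23] [24,25]
{[3,5]} hit by 5; {[6,7],[4,8]} hit by 7; {[10,13],[13,16],[11,18]} hit by 13; {[16,19],[19,22]} hit by 19; {[20,23]} hit by 23; {[24,25]} hit by 25.
Points: 5, 7, 13, 19, 23, 25 (6 total).

6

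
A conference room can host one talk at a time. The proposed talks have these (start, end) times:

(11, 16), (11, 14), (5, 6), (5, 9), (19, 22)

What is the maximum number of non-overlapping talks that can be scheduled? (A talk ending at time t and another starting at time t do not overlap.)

Greedy by earliest finish: after sorting by end time, pick each interval compatible with the last pick.
By end time: (5,6), (5,9), (11,14), (11,16), (19,22).
Pick (5,6); next start ≥ 6 → (11,14); next start ≥ 14 → (19,22).
Selected 3 talks.

3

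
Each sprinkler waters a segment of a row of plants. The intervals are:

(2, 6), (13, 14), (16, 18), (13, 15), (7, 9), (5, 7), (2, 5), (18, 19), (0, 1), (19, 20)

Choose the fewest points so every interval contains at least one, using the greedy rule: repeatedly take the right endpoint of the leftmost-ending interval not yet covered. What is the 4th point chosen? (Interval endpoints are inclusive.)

14

By right end: [0,1]  [2,5]  [2,6]  [5,7]  [7,9]  [13,14]  [13,15]  [16,18]  [18,19]  [19,20]
[0,1] uncovered → point at 1; [2,5] uncovered → point at 5; [7,9] uncovered → point at 9; [13,14] uncovered → point at 14; [16,18] uncovered → point at 18; [19,20] uncovered → point at 20.
Points: 1, 5, 9, 14, 18, 20 (6 total).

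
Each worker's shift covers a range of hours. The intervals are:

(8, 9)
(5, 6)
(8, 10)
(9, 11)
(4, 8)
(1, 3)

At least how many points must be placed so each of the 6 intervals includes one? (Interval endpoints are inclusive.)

By right end: [1,3]  [5,6]  [4,8]  [8,9]  [8,10]  [9,11]
[1,3] uncovered → point at 3; [5,6] uncovered → point at 6; [8,9] uncovered → point at 9.
Points: 3, 6, 9 (3 total).

3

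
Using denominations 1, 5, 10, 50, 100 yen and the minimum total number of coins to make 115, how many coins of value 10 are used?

1

Use the largest denomination that fits, subtract, and repeat.
115 − 1×100→15 − 1×10→5 − 1×5→0
Count of 10: 1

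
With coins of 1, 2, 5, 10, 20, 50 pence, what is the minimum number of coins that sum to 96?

5

96 = 1×50 + 2×20 + 1×5 + 1×1
Total coins = 1 + 2 + 1 + 1 = 5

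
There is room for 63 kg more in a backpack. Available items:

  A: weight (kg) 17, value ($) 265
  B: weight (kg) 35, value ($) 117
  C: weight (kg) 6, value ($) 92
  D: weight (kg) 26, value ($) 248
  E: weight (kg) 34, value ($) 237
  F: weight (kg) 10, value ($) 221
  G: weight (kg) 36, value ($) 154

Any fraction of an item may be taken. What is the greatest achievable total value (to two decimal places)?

853.88

Ratios (sorted): F 22.10, A 15.59, C 15.33, D 9.54, E 6.97, G 4.28, B 3.34
take F (10 @ 221); take A (17 @ 265); take C (6 @ 92); take D (26 @ 248); take 4/34 of E → 27.88. Capacity used 63/63.
Total value = 853.88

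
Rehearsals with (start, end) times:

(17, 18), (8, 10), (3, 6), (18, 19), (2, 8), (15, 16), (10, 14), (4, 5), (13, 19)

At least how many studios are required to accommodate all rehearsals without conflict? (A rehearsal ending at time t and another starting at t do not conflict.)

3

Events (time:±→running): 2:+→1 3:+→2 4:+→3 … peak 3.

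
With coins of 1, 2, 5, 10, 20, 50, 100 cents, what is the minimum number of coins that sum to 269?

7

Use the largest denomination that fits, subtract, and repeat.
269 − 2×100→69 − 1×50→19 − 1×10→9 − 1×5→4 − 2×2→0
Total coins = 2 + 1 + 1 + 1 + 2 = 7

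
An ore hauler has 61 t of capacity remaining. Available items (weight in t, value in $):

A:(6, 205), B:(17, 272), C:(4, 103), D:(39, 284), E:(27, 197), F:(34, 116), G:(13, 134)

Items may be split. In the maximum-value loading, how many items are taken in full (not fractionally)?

Order: A (205/6=34.17) > C (103/4=25.75) > B (272/17=16.00) > G (134/13=10.31) > E (197/27=7.30) > D (284/39=7.28) > F (116/34=3.41)
Fill: take A (6 @ 205) → take C (4 @ 103) → take B (17 @ 272) → take G (13 @ 134) → take 21/27 of E → 153.22; 61/61 used.
4 item(s) taken whole; one partial (take 21/27 of E).

4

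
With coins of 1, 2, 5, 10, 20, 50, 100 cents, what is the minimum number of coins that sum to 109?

4

109 − 1×100→9 − 1×5→4 − 2×2→0
Total coins = 1 + 1 + 2 = 4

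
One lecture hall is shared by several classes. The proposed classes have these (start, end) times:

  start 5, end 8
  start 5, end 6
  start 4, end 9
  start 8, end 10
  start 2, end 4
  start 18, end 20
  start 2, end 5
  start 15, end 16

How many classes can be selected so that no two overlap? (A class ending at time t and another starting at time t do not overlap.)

Sorted by end: (2,4)  (2,5)  (5,6)  (5,8)  (4,9)  (8,10)  (15,16)  (18,20)
take (2,4); take (5,6); skip (4,9); take (8,10); take (15,16); take (18,20).
Selected 5 classes.

5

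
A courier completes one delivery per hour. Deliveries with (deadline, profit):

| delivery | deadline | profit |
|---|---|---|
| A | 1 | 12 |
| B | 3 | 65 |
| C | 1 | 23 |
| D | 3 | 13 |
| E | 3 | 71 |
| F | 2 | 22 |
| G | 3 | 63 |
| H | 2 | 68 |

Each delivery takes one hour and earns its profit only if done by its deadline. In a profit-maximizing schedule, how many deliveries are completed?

3

Profit order: E=71 H=68 B=65 G=63 C=23 F=22 D=13 A=12
Assign: E→slot 3, H→slot 2, B→slot 1, G skipped, C skipped, F skipped, D skipped, A skipped.
Slots: [1:B] [2:H] [3:E]
3 of 8 scheduled.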